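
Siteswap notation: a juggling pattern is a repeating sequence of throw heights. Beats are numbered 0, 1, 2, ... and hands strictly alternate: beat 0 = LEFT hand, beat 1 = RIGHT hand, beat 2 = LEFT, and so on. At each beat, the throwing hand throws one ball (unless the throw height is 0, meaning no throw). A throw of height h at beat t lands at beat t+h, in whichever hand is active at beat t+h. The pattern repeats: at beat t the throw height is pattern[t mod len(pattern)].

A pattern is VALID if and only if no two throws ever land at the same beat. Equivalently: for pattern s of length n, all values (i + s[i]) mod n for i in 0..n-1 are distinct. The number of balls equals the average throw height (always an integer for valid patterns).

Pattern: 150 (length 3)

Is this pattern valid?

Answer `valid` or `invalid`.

Answer: valid

Derivation:
i=0: (i + s[i]) mod n = (0 + 1) mod 3 = 1
i=1: (i + s[i]) mod n = (1 + 5) mod 3 = 0
i=2: (i + s[i]) mod n = (2 + 0) mod 3 = 2
Residues: [1, 0, 2], distinct: True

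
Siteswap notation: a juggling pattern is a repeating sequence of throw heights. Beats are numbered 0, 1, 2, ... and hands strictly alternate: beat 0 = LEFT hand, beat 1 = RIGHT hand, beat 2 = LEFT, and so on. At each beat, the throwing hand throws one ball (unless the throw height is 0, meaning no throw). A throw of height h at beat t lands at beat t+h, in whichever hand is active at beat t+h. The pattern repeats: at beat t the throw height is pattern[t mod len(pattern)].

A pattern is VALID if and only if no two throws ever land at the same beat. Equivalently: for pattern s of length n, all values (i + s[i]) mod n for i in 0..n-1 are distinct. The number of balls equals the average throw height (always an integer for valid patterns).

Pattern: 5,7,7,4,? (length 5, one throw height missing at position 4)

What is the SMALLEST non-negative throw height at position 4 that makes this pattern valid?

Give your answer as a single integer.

Answer: 2

Derivation:
i=0: (0 + 5) mod 5 = 0
i=1: (1 + 7) mod 5 = 3
i=2: (2 + 7) mod 5 = 4
i=3: (3 + 4) mod 5 = 2
i=4: s[i]=? (unknown)
Known residues: [0, 2, 3, 4]; need a permutation of 0..4, so missing residue r = 1
Need (4 + s) mod 5 = 1; smallest s = (1 - 4) mod 5 = 2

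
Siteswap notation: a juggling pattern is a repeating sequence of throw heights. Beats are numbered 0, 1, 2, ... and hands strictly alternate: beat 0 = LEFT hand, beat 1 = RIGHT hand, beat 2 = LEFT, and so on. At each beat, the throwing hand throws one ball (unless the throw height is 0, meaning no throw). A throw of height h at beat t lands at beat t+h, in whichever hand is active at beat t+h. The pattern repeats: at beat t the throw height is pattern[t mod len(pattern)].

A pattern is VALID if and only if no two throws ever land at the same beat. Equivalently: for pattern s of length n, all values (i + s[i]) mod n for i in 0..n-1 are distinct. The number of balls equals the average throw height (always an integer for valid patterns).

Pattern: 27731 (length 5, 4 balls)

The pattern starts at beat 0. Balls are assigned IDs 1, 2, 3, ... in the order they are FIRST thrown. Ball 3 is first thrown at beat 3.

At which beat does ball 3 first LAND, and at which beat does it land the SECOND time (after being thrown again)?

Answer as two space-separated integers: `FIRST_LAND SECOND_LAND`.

Beat 0 (L): throw ball1 h=2 -> lands@2:L; in-air after throw: [b1@2:L]
Beat 1 (R): throw ball2 h=7 -> lands@8:L; in-air after throw: [b1@2:L b2@8:L]
Beat 2 (L): throw ball1 h=7 -> lands@9:R; in-air after throw: [b2@8:L b1@9:R]
Beat 3 (R): throw ball3 h=3 -> lands@6:L; in-air after throw: [b3@6:L b2@8:L b1@9:R]
Beat 4 (L): throw ball4 h=1 -> lands@5:R; in-air after throw: [b4@5:R b3@6:L b2@8:L b1@9:R]
Beat 5 (R): throw ball4 h=2 -> lands@7:R; in-air after throw: [b3@6:L b4@7:R b2@8:L b1@9:R]
Beat 6 (L): throw ball3 h=7 -> lands@13:R; in-air after throw: [b4@7:R b2@8:L b1@9:R b3@13:R]
Beat 7 (R): throw ball4 h=7 -> lands@14:L; in-air after throw: [b2@8:L b1@9:R b3@13:R b4@14:L]
Beat 8 (L): throw ball2 h=3 -> lands@11:R; in-air after throw: [b1@9:R b2@11:R b3@13:R b4@14:L]
Beat 9 (R): throw ball1 h=1 -> lands@10:L; in-air after throw: [b1@10:L b2@11:R b3@13:R b4@14:L]
Beat 10 (L): throw ball1 h=2 -> lands@12:L; in-air after throw: [b2@11:R b1@12:L b3@13:R b4@14:L]
Beat 11 (R): throw ball2 h=7 -> lands@18:L; in-air after throw: [b1@12:L b3@13:R b4@14:L b2@18:L]
Ball 3: thrown@3 h=3 -> first land @6; rethrown@6 h=7 -> second land @13

Answer: 6 13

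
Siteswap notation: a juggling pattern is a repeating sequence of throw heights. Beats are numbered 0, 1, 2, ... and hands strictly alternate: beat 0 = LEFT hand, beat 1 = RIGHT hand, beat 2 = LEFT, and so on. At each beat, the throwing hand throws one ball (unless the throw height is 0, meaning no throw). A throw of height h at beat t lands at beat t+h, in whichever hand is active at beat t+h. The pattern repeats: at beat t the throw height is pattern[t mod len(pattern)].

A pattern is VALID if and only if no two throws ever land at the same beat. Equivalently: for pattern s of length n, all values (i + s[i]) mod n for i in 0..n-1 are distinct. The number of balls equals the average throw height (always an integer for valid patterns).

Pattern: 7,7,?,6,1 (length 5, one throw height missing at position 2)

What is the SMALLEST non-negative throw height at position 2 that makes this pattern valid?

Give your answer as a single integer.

Answer: 4

Derivation:
i=0: (0 + 7) mod 5 = 2
i=1: (1 + 7) mod 5 = 3
i=2: s[i]=? (unknown)
i=3: (3 + 6) mod 5 = 4
i=4: (4 + 1) mod 5 = 0
Known residues: [0, 2, 3, 4]; need a permutation of 0..4, so missing residue r = 1
Need (2 + s) mod 5 = 1; smallest s = (1 - 2) mod 5 = 4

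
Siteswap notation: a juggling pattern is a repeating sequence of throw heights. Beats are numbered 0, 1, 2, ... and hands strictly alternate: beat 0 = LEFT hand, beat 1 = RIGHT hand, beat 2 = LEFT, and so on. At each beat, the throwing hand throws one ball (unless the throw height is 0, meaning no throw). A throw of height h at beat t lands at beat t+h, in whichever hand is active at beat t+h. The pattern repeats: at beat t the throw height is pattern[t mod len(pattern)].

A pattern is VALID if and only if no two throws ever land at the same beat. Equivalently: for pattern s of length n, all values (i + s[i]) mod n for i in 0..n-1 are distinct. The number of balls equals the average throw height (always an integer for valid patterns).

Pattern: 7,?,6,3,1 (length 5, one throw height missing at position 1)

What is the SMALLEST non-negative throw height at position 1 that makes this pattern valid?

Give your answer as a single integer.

Answer: 3

Derivation:
i=0: (0 + 7) mod 5 = 2
i=1: s[i]=? (unknown)
i=2: (2 + 6) mod 5 = 3
i=3: (3 + 3) mod 5 = 1
i=4: (4 + 1) mod 5 = 0
Known residues: [0, 1, 2, 3]; need a permutation of 0..4, so missing residue r = 4
Need (1 + s) mod 5 = 4; smallest s = (4 - 1) mod 5 = 3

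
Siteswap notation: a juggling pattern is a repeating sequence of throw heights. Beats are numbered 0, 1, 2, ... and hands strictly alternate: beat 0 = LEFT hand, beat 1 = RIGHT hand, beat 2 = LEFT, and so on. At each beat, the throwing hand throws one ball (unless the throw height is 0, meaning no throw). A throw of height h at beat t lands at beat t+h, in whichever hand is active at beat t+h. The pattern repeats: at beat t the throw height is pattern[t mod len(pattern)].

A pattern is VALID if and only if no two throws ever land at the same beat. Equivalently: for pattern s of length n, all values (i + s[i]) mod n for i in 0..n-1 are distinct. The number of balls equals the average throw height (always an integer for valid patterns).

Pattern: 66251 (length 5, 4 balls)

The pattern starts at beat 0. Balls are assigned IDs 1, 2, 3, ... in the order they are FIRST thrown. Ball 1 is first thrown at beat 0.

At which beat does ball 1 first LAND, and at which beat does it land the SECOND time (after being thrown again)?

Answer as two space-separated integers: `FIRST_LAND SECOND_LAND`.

Beat 0 (L): throw ball1 h=6 -> lands@6:L; in-air after throw: [b1@6:L]
Beat 1 (R): throw ball2 h=6 -> lands@7:R; in-air after throw: [b1@6:L b2@7:R]
Beat 2 (L): throw ball3 h=2 -> lands@4:L; in-air after throw: [b3@4:L b1@6:L b2@7:R]
Beat 3 (R): throw ball4 h=5 -> lands@8:L; in-air after throw: [b3@4:L b1@6:L b2@7:R b4@8:L]
Beat 4 (L): throw ball3 h=1 -> lands@5:R; in-air after throw: [b3@5:R b1@6:L b2@7:R b4@8:L]
Beat 5 (R): throw ball3 h=6 -> lands@11:R; in-air after throw: [b1@6:L b2@7:R b4@8:L b3@11:R]
Beat 6 (L): throw ball1 h=6 -> lands@12:L; in-air after throw: [b2@7:R b4@8:L b3@11:R b1@12:L]
Beat 7 (R): throw ball2 h=2 -> lands@9:R; in-air after throw: [b4@8:L b2@9:R b3@11:R b1@12:L]
Beat 8 (L): throw ball4 h=5 -> lands@13:R; in-air after throw: [b2@9:R b3@11:R b1@12:L b4@13:R]
Beat 9 (R): throw ball2 h=1 -> lands@10:L; in-air after throw: [b2@10:L b3@11:R b1@12:L b4@13:R]
Beat 10 (L): throw ball2 h=6 -> lands@16:L; in-air after throw: [b3@11:R b1@12:L b4@13:R b2@16:L]
Beat 11 (R): throw ball3 h=6 -> lands@17:R; in-air after throw: [b1@12:L b4@13:R b2@16:L b3@17:R]
Beat 12 (L): throw ball1 h=2 -> lands@14:L; in-air after throw: [b4@13:R b1@14:L b2@16:L b3@17:R]
Ball 1: thrown@0 h=6 -> first land @6; rethrown@6 h=6 -> second land @12

Answer: 6 12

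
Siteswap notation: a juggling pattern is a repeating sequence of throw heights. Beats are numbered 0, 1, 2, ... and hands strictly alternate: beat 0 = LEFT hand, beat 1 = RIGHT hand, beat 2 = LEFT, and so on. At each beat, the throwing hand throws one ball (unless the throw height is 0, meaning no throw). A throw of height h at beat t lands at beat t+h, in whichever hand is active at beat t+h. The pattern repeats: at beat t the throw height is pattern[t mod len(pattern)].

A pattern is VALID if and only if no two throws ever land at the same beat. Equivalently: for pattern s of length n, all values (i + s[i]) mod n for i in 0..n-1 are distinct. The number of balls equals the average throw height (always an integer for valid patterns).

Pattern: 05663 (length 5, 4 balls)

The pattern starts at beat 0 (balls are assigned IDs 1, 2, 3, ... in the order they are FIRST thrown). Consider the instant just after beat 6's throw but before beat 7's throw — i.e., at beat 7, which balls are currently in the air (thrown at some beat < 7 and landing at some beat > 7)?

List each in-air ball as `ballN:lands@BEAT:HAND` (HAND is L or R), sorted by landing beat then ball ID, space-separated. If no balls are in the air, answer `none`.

Answer: ball2:lands@8:L ball3:lands@9:R ball1:lands@11:R

Derivation:
Beat 1 (R): throw ball1 h=5 -> lands@6:L; in-air after throw: [b1@6:L]
Beat 2 (L): throw ball2 h=6 -> lands@8:L; in-air after throw: [b1@6:L b2@8:L]
Beat 3 (R): throw ball3 h=6 -> lands@9:R; in-air after throw: [b1@6:L b2@8:L b3@9:R]
Beat 4 (L): throw ball4 h=3 -> lands@7:R; in-air after throw: [b1@6:L b4@7:R b2@8:L b3@9:R]
Beat 6 (L): throw ball1 h=5 -> lands@11:R; in-air after throw: [b4@7:R b2@8:L b3@9:R b1@11:R]
Beat 7 (R): throw ball4 h=6 -> lands@13:R; in-air after throw: [b2@8:L b3@9:R b1@11:R b4@13:R]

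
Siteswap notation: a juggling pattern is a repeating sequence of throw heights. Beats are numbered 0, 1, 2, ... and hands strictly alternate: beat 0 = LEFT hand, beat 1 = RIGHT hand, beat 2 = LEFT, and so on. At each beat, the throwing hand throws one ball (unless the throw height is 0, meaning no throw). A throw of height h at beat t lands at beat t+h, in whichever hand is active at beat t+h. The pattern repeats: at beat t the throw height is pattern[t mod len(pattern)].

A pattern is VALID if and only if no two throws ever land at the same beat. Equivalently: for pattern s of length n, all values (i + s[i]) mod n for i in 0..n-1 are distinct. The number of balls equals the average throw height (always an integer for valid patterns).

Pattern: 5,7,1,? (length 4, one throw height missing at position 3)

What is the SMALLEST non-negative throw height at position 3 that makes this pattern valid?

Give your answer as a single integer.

i=0: (0 + 5) mod 4 = 1
i=1: (1 + 7) mod 4 = 0
i=2: (2 + 1) mod 4 = 3
i=3: s[i]=? (unknown)
Known residues: [0, 1, 3]; need a permutation of 0..3, so missing residue r = 2
Need (3 + s) mod 4 = 2; smallest s = (2 - 3) mod 4 = 3

Answer: 3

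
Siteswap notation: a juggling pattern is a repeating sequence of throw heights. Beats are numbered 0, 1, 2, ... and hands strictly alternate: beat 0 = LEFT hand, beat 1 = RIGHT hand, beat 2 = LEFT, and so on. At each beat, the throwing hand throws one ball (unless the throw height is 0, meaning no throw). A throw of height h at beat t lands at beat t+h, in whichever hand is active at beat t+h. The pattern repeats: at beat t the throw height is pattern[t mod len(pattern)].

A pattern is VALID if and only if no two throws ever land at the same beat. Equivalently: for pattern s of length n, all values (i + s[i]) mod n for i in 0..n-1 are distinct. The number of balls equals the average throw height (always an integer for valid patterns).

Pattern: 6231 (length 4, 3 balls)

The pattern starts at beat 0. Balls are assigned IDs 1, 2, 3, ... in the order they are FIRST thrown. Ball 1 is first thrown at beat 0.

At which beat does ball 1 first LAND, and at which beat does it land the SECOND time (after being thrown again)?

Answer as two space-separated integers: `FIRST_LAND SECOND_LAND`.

Answer: 6 9

Derivation:
Beat 0 (L): throw ball1 h=6 -> lands@6:L; in-air after throw: [b1@6:L]
Beat 1 (R): throw ball2 h=2 -> lands@3:R; in-air after throw: [b2@3:R b1@6:L]
Beat 2 (L): throw ball3 h=3 -> lands@5:R; in-air after throw: [b2@3:R b3@5:R b1@6:L]
Beat 3 (R): throw ball2 h=1 -> lands@4:L; in-air after throw: [b2@4:L b3@5:R b1@6:L]
Beat 4 (L): throw ball2 h=6 -> lands@10:L; in-air after throw: [b3@5:R b1@6:L b2@10:L]
Beat 5 (R): throw ball3 h=2 -> lands@7:R; in-air after throw: [b1@6:L b3@7:R b2@10:L]
Beat 6 (L): throw ball1 h=3 -> lands@9:R; in-air after throw: [b3@7:R b1@9:R b2@10:L]
Beat 7 (R): throw ball3 h=1 -> lands@8:L; in-air after throw: [b3@8:L b1@9:R b2@10:L]
Beat 8 (L): throw ball3 h=6 -> lands@14:L; in-air after throw: [b1@9:R b2@10:L b3@14:L]
Beat 9 (R): throw ball1 h=2 -> lands@11:R; in-air after throw: [b2@10:L b1@11:R b3@14:L]
Ball 1: thrown@0 h=6 -> first land @6; rethrown@6 h=3 -> second land @9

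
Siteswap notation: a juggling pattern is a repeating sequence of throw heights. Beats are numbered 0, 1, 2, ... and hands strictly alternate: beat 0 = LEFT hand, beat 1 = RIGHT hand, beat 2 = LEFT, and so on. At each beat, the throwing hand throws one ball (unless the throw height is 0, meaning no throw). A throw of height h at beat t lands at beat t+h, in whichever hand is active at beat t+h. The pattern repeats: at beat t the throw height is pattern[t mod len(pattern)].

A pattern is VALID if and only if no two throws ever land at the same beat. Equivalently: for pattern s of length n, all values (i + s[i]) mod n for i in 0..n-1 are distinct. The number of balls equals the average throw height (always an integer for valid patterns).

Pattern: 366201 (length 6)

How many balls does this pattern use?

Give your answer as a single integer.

Answer: 3

Derivation:
Pattern = [3, 6, 6, 2, 0, 1], length n = 6
  position 0: throw height = 3, running sum = 3
  position 1: throw height = 6, running sum = 9
  position 2: throw height = 6, running sum = 15
  position 3: throw height = 2, running sum = 17
  position 4: throw height = 0, running sum = 17
  position 5: throw height = 1, running sum = 18
Total sum = 18; balls = sum / n = 18 / 6 = 3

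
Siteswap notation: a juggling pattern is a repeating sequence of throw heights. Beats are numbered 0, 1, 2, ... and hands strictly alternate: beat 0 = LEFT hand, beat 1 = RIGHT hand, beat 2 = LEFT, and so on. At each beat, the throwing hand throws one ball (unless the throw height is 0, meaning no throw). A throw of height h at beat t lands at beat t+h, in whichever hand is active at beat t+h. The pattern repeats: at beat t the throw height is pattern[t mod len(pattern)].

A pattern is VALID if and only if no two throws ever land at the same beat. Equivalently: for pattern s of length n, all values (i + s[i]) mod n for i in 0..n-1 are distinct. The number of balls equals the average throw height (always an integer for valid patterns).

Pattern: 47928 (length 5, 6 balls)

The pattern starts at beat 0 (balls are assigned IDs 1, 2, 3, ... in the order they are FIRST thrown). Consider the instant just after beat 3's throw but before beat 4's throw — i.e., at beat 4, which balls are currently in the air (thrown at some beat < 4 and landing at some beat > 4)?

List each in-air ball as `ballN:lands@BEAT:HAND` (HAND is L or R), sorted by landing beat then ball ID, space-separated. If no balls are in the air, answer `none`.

Beat 0 (L): throw ball1 h=4 -> lands@4:L; in-air after throw: [b1@4:L]
Beat 1 (R): throw ball2 h=7 -> lands@8:L; in-air after throw: [b1@4:L b2@8:L]
Beat 2 (L): throw ball3 h=9 -> lands@11:R; in-air after throw: [b1@4:L b2@8:L b3@11:R]
Beat 3 (R): throw ball4 h=2 -> lands@5:R; in-air after throw: [b1@4:L b4@5:R b2@8:L b3@11:R]
Beat 4 (L): throw ball1 h=8 -> lands@12:L; in-air after throw: [b4@5:R b2@8:L b3@11:R b1@12:L]

Answer: ball4:lands@5:R ball2:lands@8:L ball3:lands@11:R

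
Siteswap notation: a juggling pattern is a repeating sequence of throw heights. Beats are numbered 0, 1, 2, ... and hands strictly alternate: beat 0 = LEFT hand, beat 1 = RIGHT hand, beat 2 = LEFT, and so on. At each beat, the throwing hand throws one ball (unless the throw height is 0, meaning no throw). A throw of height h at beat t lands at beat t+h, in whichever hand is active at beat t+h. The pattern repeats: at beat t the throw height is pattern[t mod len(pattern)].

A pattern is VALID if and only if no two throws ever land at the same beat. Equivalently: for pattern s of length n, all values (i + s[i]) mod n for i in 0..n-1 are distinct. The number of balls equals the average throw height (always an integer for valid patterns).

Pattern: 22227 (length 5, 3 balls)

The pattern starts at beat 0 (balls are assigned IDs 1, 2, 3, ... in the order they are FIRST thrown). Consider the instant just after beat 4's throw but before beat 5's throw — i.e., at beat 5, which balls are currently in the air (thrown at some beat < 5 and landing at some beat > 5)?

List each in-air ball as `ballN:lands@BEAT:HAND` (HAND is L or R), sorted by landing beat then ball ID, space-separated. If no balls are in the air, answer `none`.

Answer: ball1:lands@11:R

Derivation:
Beat 0 (L): throw ball1 h=2 -> lands@2:L; in-air after throw: [b1@2:L]
Beat 1 (R): throw ball2 h=2 -> lands@3:R; in-air after throw: [b1@2:L b2@3:R]
Beat 2 (L): throw ball1 h=2 -> lands@4:L; in-air after throw: [b2@3:R b1@4:L]
Beat 3 (R): throw ball2 h=2 -> lands@5:R; in-air after throw: [b1@4:L b2@5:R]
Beat 4 (L): throw ball1 h=7 -> lands@11:R; in-air after throw: [b2@5:R b1@11:R]
Beat 5 (R): throw ball2 h=2 -> lands@7:R; in-air after throw: [b2@7:R b1@11:R]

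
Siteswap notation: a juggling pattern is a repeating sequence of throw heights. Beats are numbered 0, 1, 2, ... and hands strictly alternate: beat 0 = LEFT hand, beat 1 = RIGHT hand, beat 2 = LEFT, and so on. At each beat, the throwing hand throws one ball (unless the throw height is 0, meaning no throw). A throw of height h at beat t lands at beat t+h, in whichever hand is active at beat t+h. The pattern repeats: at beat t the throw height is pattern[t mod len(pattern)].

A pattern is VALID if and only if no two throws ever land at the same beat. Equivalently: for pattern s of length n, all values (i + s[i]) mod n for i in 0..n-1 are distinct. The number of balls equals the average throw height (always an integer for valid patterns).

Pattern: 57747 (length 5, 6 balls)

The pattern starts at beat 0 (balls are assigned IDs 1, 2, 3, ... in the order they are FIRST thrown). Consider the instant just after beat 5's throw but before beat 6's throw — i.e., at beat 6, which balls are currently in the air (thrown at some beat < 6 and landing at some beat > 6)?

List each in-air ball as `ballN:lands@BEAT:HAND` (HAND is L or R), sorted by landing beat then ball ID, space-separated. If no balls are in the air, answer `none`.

Answer: ball4:lands@7:R ball2:lands@8:L ball3:lands@9:R ball1:lands@10:L ball5:lands@11:R

Derivation:
Beat 0 (L): throw ball1 h=5 -> lands@5:R; in-air after throw: [b1@5:R]
Beat 1 (R): throw ball2 h=7 -> lands@8:L; in-air after throw: [b1@5:R b2@8:L]
Beat 2 (L): throw ball3 h=7 -> lands@9:R; in-air after throw: [b1@5:R b2@8:L b3@9:R]
Beat 3 (R): throw ball4 h=4 -> lands@7:R; in-air after throw: [b1@5:R b4@7:R b2@8:L b3@9:R]
Beat 4 (L): throw ball5 h=7 -> lands@11:R; in-air after throw: [b1@5:R b4@7:R b2@8:L b3@9:R b5@11:R]
Beat 5 (R): throw ball1 h=5 -> lands@10:L; in-air after throw: [b4@7:R b2@8:L b3@9:R b1@10:L b5@11:R]
Beat 6 (L): throw ball6 h=7 -> lands@13:R; in-air after throw: [b4@7:R b2@8:L b3@9:R b1@10:L b5@11:R b6@13:R]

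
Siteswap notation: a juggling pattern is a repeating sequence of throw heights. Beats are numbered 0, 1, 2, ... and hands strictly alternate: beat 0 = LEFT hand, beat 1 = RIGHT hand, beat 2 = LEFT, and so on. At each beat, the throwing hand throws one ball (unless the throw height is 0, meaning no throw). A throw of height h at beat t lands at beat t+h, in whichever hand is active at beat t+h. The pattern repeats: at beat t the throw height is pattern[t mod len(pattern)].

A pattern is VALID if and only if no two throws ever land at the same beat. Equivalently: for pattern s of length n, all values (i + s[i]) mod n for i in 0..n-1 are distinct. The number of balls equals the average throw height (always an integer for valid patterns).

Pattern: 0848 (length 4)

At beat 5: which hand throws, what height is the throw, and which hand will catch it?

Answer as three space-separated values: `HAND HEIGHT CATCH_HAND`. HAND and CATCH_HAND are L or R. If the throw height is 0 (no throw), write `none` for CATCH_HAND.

Answer: R 8 R

Derivation:
Beat 5: 5 mod 2 = 1, so hand = R
Throw height = pattern[5 mod 4] = pattern[1] = 8
Lands at beat 5+8=13, 13 mod 2 = 1, so catch hand = R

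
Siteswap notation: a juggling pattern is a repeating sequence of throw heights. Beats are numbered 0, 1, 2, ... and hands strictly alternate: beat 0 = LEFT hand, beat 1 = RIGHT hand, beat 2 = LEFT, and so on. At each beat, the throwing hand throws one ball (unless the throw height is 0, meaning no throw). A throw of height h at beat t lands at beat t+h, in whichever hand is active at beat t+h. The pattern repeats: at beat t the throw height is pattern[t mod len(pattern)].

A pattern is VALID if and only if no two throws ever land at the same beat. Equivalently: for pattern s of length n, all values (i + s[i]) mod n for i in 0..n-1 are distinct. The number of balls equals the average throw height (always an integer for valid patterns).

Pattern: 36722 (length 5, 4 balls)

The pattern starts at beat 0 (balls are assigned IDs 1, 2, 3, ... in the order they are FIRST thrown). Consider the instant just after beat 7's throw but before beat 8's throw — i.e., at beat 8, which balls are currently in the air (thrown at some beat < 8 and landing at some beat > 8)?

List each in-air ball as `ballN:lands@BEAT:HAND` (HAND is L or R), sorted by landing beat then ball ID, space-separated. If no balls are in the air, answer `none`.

Beat 0 (L): throw ball1 h=3 -> lands@3:R; in-air after throw: [b1@3:R]
Beat 1 (R): throw ball2 h=6 -> lands@7:R; in-air after throw: [b1@3:R b2@7:R]
Beat 2 (L): throw ball3 h=7 -> lands@9:R; in-air after throw: [b1@3:R b2@7:R b3@9:R]
Beat 3 (R): throw ball1 h=2 -> lands@5:R; in-air after throw: [b1@5:R b2@7:R b3@9:R]
Beat 4 (L): throw ball4 h=2 -> lands@6:L; in-air after throw: [b1@5:R b4@6:L b2@7:R b3@9:R]
Beat 5 (R): throw ball1 h=3 -> lands@8:L; in-air after throw: [b4@6:L b2@7:R b1@8:L b3@9:R]
Beat 6 (L): throw ball4 h=6 -> lands@12:L; in-air after throw: [b2@7:R b1@8:L b3@9:R b4@12:L]
Beat 7 (R): throw ball2 h=7 -> lands@14:L; in-air after throw: [b1@8:L b3@9:R b4@12:L b2@14:L]
Beat 8 (L): throw ball1 h=2 -> lands@10:L; in-air after throw: [b3@9:R b1@10:L b4@12:L b2@14:L]

Answer: ball3:lands@9:R ball4:lands@12:L ball2:lands@14:L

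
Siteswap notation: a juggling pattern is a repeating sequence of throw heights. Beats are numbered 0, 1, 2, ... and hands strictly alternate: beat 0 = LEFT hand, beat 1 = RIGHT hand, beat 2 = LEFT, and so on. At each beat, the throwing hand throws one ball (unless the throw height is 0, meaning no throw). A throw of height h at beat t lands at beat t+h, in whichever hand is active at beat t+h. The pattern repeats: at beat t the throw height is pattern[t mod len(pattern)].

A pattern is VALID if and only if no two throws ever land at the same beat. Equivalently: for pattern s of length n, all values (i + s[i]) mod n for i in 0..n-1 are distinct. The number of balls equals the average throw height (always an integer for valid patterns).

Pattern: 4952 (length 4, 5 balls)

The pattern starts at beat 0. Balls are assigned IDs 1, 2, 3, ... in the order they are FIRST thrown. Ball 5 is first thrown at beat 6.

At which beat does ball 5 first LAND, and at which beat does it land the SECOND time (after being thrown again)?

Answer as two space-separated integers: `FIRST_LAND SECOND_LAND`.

Answer: 11 13

Derivation:
Beat 0 (L): throw ball1 h=4 -> lands@4:L; in-air after throw: [b1@4:L]
Beat 1 (R): throw ball2 h=9 -> lands@10:L; in-air after throw: [b1@4:L b2@10:L]
Beat 2 (L): throw ball3 h=5 -> lands@7:R; in-air after throw: [b1@4:L b3@7:R b2@10:L]
Beat 3 (R): throw ball4 h=2 -> lands@5:R; in-air after throw: [b1@4:L b4@5:R b3@7:R b2@10:L]
Beat 4 (L): throw ball1 h=4 -> lands@8:L; in-air after throw: [b4@5:R b3@7:R b1@8:L b2@10:L]
Beat 5 (R): throw ball4 h=9 -> lands@14:L; in-air after throw: [b3@7:R b1@8:L b2@10:L b4@14:L]
Beat 6 (L): throw ball5 h=5 -> lands@11:R; in-air after throw: [b3@7:R b1@8:L b2@10:L b5@11:R b4@14:L]
Beat 7 (R): throw ball3 h=2 -> lands@9:R; in-air after throw: [b1@8:L b3@9:R b2@10:L b5@11:R b4@14:L]
Beat 8 (L): throw ball1 h=4 -> lands@12:L; in-air after throw: [b3@9:R b2@10:L b5@11:R b1@12:L b4@14:L]
Beat 9 (R): throw ball3 h=9 -> lands@18:L; in-air after throw: [b2@10:L b5@11:R b1@12:L b4@14:L b3@18:L]
Beat 10 (L): throw ball2 h=5 -> lands@15:R; in-air after throw: [b5@11:R b1@12:L b4@14:L b2@15:R b3@18:L]
Beat 11 (R): throw ball5 h=2 -> lands@13:R; in-air after throw: [b1@12:L b5@13:R b4@14:L b2@15:R b3@18:L]
Beat 12 (L): throw ball1 h=4 -> lands@16:L; in-air after throw: [b5@13:R b4@14:L b2@15:R b1@16:L b3@18:L]
Beat 13 (R): throw ball5 h=9 -> lands@22:L; in-air after throw: [b4@14:L b2@15:R b1@16:L b3@18:L b5@22:L]
Ball 5: thrown@6 h=5 -> first land @11; rethrown@11 h=2 -> second land @13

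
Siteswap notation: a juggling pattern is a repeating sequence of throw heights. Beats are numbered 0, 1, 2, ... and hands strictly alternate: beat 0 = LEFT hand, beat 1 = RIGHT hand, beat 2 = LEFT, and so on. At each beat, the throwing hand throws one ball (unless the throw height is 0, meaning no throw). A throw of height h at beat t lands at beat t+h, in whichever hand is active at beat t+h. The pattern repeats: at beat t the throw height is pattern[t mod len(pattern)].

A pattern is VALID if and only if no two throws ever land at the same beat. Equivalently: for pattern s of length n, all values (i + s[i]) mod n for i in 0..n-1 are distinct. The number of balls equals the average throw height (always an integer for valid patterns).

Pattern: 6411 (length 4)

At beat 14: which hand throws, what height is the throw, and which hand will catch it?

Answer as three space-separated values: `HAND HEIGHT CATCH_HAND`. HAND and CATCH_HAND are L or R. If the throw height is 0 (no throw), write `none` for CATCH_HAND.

Answer: L 1 R

Derivation:
Beat 14: 14 mod 2 = 0, so hand = L
Throw height = pattern[14 mod 4] = pattern[2] = 1
Lands at beat 14+1=15, 15 mod 2 = 1, so catch hand = R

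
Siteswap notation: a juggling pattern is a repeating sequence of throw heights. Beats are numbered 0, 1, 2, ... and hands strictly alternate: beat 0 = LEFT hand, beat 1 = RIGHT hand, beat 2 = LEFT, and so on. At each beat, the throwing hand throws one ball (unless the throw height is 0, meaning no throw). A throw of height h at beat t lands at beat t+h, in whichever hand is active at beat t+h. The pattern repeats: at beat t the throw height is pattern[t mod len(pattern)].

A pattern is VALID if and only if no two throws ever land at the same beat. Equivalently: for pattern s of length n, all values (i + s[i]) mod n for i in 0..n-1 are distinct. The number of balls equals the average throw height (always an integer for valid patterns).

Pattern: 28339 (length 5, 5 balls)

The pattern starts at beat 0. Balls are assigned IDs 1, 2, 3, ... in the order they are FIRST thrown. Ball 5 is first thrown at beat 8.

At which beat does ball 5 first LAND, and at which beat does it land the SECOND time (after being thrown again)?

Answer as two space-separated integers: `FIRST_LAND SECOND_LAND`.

Answer: 11 19

Derivation:
Beat 0 (L): throw ball1 h=2 -> lands@2:L; in-air after throw: [b1@2:L]
Beat 1 (R): throw ball2 h=8 -> lands@9:R; in-air after throw: [b1@2:L b2@9:R]
Beat 2 (L): throw ball1 h=3 -> lands@5:R; in-air after throw: [b1@5:R b2@9:R]
Beat 3 (R): throw ball3 h=3 -> lands@6:L; in-air after throw: [b1@5:R b3@6:L b2@9:R]
Beat 4 (L): throw ball4 h=9 -> lands@13:R; in-air after throw: [b1@5:R b3@6:L b2@9:R b4@13:R]
Beat 5 (R): throw ball1 h=2 -> lands@7:R; in-air after throw: [b3@6:L b1@7:R b2@9:R b4@13:R]
Beat 6 (L): throw ball3 h=8 -> lands@14:L; in-air after throw: [b1@7:R b2@9:R b4@13:R b3@14:L]
Beat 7 (R): throw ball1 h=3 -> lands@10:L; in-air after throw: [b2@9:R b1@10:L b4@13:R b3@14:L]
Beat 8 (L): throw ball5 h=3 -> lands@11:R; in-air after throw: [b2@9:R b1@10:L b5@11:R b4@13:R b3@14:L]
Beat 9 (R): throw ball2 h=9 -> lands@18:L; in-air after throw: [b1@10:L b5@11:R b4@13:R b3@14:L b2@18:L]
Beat 10 (L): throw ball1 h=2 -> lands@12:L; in-air after throw: [b5@11:R b1@12:L b4@13:R b3@14:L b2@18:L]
Beat 11 (R): throw ball5 h=8 -> lands@19:R; in-air after throw: [b1@12:L b4@13:R b3@14:L b2@18:L b5@19:R]
Beat 12 (L): throw ball1 h=3 -> lands@15:R; in-air after throw: [b4@13:R b3@14:L b1@15:R b2@18:L b5@19:R]
Beat 13 (R): throw ball4 h=3 -> lands@16:L; in-air after throw: [b3@14:L b1@15:R b4@16:L b2@18:L b5@19:R]
Beat 14 (L): throw ball3 h=9 -> lands@23:R; in-air after throw: [b1@15:R b4@16:L b2@18:L b5@19:R b3@23:R]
Ball 5: thrown@8 h=3 -> first land @11; rethrown@11 h=8 -> second land @19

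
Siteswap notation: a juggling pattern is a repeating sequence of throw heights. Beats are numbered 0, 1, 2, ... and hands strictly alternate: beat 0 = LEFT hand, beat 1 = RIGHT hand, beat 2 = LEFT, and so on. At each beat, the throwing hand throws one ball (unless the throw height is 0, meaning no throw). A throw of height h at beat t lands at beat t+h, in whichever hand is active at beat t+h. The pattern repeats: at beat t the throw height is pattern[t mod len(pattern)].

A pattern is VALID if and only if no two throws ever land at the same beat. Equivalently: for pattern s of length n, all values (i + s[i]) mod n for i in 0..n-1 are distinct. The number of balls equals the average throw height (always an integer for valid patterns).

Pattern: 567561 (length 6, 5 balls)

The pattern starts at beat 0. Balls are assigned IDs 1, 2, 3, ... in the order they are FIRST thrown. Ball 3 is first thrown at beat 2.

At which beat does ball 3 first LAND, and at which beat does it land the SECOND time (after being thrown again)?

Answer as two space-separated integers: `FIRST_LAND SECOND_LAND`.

Beat 0 (L): throw ball1 h=5 -> lands@5:R; in-air after throw: [b1@5:R]
Beat 1 (R): throw ball2 h=6 -> lands@7:R; in-air after throw: [b1@5:R b2@7:R]
Beat 2 (L): throw ball3 h=7 -> lands@9:R; in-air after throw: [b1@5:R b2@7:R b3@9:R]
Beat 3 (R): throw ball4 h=5 -> lands@8:L; in-air after throw: [b1@5:R b2@7:R b4@8:L b3@9:R]
Beat 4 (L): throw ball5 h=6 -> lands@10:L; in-air after throw: [b1@5:R b2@7:R b4@8:L b3@9:R b5@10:L]
Beat 5 (R): throw ball1 h=1 -> lands@6:L; in-air after throw: [b1@6:L b2@7:R b4@8:L b3@9:R b5@10:L]
Beat 6 (L): throw ball1 h=5 -> lands@11:R; in-air after throw: [b2@7:R b4@8:L b3@9:R b5@10:L b1@11:R]
Beat 7 (R): throw ball2 h=6 -> lands@13:R; in-air after throw: [b4@8:L b3@9:R b5@10:L b1@11:R b2@13:R]
Beat 8 (L): throw ball4 h=7 -> lands@15:R; in-air after throw: [b3@9:R b5@10:L b1@11:R b2@13:R b4@15:R]
Beat 9 (R): throw ball3 h=5 -> lands@14:L; in-air after throw: [b5@10:L b1@11:R b2@13:R b3@14:L b4@15:R]
Beat 10 (L): throw ball5 h=6 -> lands@16:L; in-air after throw: [b1@11:R b2@13:R b3@14:L b4@15:R b5@16:L]
Beat 11 (R): throw ball1 h=1 -> lands@12:L; in-air after throw: [b1@12:L b2@13:R b3@14:L b4@15:R b5@16:L]
Beat 12 (L): throw ball1 h=5 -> lands@17:R; in-air after throw: [b2@13:R b3@14:L b4@15:R b5@16:L b1@17:R]
Beat 13 (R): throw ball2 h=6 -> lands@19:R; in-air after throw: [b3@14:L b4@15:R b5@16:L b1@17:R b2@19:R]
Beat 14 (L): throw ball3 h=7 -> lands@21:R; in-air after throw: [b4@15:R b5@16:L b1@17:R b2@19:R b3@21:R]
Ball 3: thrown@2 h=7 -> first land @9; rethrown@9 h=5 -> second land @14

Answer: 9 14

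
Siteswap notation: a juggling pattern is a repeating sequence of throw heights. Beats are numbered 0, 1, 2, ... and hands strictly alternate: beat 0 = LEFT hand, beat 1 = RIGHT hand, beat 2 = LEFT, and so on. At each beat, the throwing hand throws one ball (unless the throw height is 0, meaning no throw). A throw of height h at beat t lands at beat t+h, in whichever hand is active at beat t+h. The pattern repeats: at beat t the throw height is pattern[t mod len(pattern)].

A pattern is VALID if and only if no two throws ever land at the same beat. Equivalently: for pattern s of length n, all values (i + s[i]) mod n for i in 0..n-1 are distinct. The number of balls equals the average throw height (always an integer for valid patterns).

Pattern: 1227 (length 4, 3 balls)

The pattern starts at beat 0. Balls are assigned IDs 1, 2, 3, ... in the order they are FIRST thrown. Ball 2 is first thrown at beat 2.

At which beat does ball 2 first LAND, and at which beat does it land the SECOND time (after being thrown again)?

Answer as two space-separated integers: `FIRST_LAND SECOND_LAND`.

Answer: 4 5

Derivation:
Beat 0 (L): throw ball1 h=1 -> lands@1:R; in-air after throw: [b1@1:R]
Beat 1 (R): throw ball1 h=2 -> lands@3:R; in-air after throw: [b1@3:R]
Beat 2 (L): throw ball2 h=2 -> lands@4:L; in-air after throw: [b1@3:R b2@4:L]
Beat 3 (R): throw ball1 h=7 -> lands@10:L; in-air after throw: [b2@4:L b1@10:L]
Beat 4 (L): throw ball2 h=1 -> lands@5:R; in-air after throw: [b2@5:R b1@10:L]
Beat 5 (R): throw ball2 h=2 -> lands@7:R; in-air after throw: [b2@7:R b1@10:L]
Ball 2: thrown@2 h=2 -> first land @4; rethrown@4 h=1 -> second land @5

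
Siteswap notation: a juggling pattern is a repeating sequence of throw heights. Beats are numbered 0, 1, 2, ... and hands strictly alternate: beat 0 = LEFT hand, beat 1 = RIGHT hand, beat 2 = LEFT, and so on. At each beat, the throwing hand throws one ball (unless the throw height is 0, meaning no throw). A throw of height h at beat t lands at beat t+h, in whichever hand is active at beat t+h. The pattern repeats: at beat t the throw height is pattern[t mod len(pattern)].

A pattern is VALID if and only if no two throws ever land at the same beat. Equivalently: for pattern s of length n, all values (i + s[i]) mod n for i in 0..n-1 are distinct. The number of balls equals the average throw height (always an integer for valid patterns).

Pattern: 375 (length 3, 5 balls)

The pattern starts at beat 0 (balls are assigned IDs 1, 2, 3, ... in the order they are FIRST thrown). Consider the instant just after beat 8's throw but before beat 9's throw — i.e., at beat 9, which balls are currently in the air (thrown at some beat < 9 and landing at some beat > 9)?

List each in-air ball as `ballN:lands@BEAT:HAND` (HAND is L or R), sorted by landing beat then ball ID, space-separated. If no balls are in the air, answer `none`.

Beat 0 (L): throw ball1 h=3 -> lands@3:R; in-air after throw: [b1@3:R]
Beat 1 (R): throw ball2 h=7 -> lands@8:L; in-air after throw: [b1@3:R b2@8:L]
Beat 2 (L): throw ball3 h=5 -> lands@7:R; in-air after throw: [b1@3:R b3@7:R b2@8:L]
Beat 3 (R): throw ball1 h=3 -> lands@6:L; in-air after throw: [b1@6:L b3@7:R b2@8:L]
Beat 4 (L): throw ball4 h=7 -> lands@11:R; in-air after throw: [b1@6:L b3@7:R b2@8:L b4@11:R]
Beat 5 (R): throw ball5 h=5 -> lands@10:L; in-air after throw: [b1@6:L b3@7:R b2@8:L b5@10:L b4@11:R]
Beat 6 (L): throw ball1 h=3 -> lands@9:R; in-air after throw: [b3@7:R b2@8:L b1@9:R b5@10:L b4@11:R]
Beat 7 (R): throw ball3 h=7 -> lands@14:L; in-air after throw: [b2@8:L b1@9:R b5@10:L b4@11:R b3@14:L]
Beat 8 (L): throw ball2 h=5 -> lands@13:R; in-air after throw: [b1@9:R b5@10:L b4@11:R b2@13:R b3@14:L]
Beat 9 (R): throw ball1 h=3 -> lands@12:L; in-air after throw: [b5@10:L b4@11:R b1@12:L b2@13:R b3@14:L]

Answer: ball5:lands@10:L ball4:lands@11:R ball2:lands@13:R ball3:lands@14:L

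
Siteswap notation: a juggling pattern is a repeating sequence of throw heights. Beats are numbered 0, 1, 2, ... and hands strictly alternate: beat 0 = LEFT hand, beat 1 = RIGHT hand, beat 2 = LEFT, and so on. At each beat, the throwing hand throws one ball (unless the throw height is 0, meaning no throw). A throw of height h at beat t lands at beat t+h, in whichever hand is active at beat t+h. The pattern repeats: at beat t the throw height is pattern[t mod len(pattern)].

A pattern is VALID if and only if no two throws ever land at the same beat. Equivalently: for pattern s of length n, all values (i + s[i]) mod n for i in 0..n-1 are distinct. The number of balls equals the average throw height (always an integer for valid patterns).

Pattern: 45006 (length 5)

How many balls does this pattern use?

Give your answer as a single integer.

Pattern = [4, 5, 0, 0, 6], length n = 5
  position 0: throw height = 4, running sum = 4
  position 1: throw height = 5, running sum = 9
  position 2: throw height = 0, running sum = 9
  position 3: throw height = 0, running sum = 9
  position 4: throw height = 6, running sum = 15
Total sum = 15; balls = sum / n = 15 / 5 = 3

Answer: 3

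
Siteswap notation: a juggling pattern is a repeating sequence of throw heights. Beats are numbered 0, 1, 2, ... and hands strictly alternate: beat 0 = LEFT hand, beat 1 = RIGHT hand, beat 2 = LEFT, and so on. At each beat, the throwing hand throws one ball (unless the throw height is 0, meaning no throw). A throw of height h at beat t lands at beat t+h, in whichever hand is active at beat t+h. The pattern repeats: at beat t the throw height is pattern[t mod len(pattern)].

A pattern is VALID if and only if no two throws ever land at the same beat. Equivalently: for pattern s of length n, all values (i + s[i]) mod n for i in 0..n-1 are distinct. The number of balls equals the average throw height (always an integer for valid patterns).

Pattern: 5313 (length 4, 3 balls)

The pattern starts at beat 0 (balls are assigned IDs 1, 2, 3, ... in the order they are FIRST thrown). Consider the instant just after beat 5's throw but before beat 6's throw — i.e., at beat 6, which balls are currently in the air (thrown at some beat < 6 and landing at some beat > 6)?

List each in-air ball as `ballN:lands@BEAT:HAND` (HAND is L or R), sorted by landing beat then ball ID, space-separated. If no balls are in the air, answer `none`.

Answer: ball1:lands@8:L ball2:lands@9:R

Derivation:
Beat 0 (L): throw ball1 h=5 -> lands@5:R; in-air after throw: [b1@5:R]
Beat 1 (R): throw ball2 h=3 -> lands@4:L; in-air after throw: [b2@4:L b1@5:R]
Beat 2 (L): throw ball3 h=1 -> lands@3:R; in-air after throw: [b3@3:R b2@4:L b1@5:R]
Beat 3 (R): throw ball3 h=3 -> lands@6:L; in-air after throw: [b2@4:L b1@5:R b3@6:L]
Beat 4 (L): throw ball2 h=5 -> lands@9:R; in-air after throw: [b1@5:R b3@6:L b2@9:R]
Beat 5 (R): throw ball1 h=3 -> lands@8:L; in-air after throw: [b3@6:L b1@8:L b2@9:R]
Beat 6 (L): throw ball3 h=1 -> lands@7:R; in-air after throw: [b3@7:R b1@8:L b2@9:R]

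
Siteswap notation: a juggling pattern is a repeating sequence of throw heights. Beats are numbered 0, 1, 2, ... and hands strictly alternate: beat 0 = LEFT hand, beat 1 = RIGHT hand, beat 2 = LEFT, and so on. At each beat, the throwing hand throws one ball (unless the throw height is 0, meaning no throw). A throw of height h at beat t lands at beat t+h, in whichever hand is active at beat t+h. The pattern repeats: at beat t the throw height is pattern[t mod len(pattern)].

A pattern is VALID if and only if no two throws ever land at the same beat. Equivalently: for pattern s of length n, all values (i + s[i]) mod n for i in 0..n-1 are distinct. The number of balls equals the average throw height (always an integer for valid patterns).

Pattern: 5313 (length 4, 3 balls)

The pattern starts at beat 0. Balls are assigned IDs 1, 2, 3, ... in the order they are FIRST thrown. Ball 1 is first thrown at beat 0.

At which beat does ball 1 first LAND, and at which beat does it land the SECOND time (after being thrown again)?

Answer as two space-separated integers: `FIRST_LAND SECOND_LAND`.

Beat 0 (L): throw ball1 h=5 -> lands@5:R; in-air after throw: [b1@5:R]
Beat 1 (R): throw ball2 h=3 -> lands@4:L; in-air after throw: [b2@4:L b1@5:R]
Beat 2 (L): throw ball3 h=1 -> lands@3:R; in-air after throw: [b3@3:R b2@4:L b1@5:R]
Beat 3 (R): throw ball3 h=3 -> lands@6:L; in-air after throw: [b2@4:L b1@5:R b3@6:L]
Beat 4 (L): throw ball2 h=5 -> lands@9:R; in-air after throw: [b1@5:R b3@6:L b2@9:R]
Beat 5 (R): throw ball1 h=3 -> lands@8:L; in-air after throw: [b3@6:L b1@8:L b2@9:R]
Beat 6 (L): throw ball3 h=1 -> lands@7:R; in-air after throw: [b3@7:R b1@8:L b2@9:R]
Beat 7 (R): throw ball3 h=3 -> lands@10:L; in-air after throw: [b1@8:L b2@9:R b3@10:L]
Beat 8 (L): throw ball1 h=5 -> lands@13:R; in-air after throw: [b2@9:R b3@10:L b1@13:R]
Ball 1: thrown@0 h=5 -> first land @5; rethrown@5 h=3 -> second land @8

Answer: 5 8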